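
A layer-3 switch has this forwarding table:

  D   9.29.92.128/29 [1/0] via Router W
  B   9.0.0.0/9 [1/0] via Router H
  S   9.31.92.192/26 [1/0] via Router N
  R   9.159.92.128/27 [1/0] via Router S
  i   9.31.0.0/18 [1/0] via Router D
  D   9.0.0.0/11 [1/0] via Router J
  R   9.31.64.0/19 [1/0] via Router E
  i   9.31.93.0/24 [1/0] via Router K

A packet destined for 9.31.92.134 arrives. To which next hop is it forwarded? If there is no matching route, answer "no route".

Router E

Routes whose prefix contains 9.31.92.134:
  9.0.0.0/9 (9.0.0.0 - 9.127.255.255) -> Router H
  9.0.0.0/11 (9.0.0.0 - 9.31.255.255) -> Router J
  9.31.64.0/19 (9.31.64.0 - 9.31.95.255) -> Router E
More-specific entries that do NOT match:
  9.29.92.128/29 (9.29.92.128 - 9.29.92.135) does not contain 9.31.92.134
  9.159.92.128/27 (9.159.92.128 - 9.159.92.159) does not contain 9.31.92.134
  9.31.92.192/26 (9.31.92.192 - 9.31.92.255) does not contain 9.31.92.134
  9.31.93.0/24 (9.31.93.0 - 9.31.93.255) does not contain 9.31.92.134
Longest matching prefix is /19 -> next hop Router E.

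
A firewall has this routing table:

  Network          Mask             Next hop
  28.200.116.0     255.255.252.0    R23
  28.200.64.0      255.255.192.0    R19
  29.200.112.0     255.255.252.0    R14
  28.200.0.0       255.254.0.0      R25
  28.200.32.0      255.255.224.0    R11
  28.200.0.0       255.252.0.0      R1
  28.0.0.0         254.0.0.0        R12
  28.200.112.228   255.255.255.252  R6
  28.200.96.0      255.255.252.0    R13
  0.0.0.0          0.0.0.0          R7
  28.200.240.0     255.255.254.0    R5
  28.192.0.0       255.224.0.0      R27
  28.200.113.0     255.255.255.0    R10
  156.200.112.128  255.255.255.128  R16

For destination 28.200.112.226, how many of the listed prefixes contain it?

Prefixes containing 28.200.112.226:
  0.0.0.0/0 (default, matches everything)
  28.0.0.0/7 (28.0.0.0 - 29.255.255.255)
  28.192.0.0/11 (28.192.0.0 - 28.223.255.255)
  28.200.0.0/14 (28.200.0.0 - 28.203.255.255)
  28.200.0.0/15 (28.200.0.0 - 28.201.255.255)
  28.200.64.0/18 (28.200.64.0 - 28.200.127.255)
Total matching entries: 6.

6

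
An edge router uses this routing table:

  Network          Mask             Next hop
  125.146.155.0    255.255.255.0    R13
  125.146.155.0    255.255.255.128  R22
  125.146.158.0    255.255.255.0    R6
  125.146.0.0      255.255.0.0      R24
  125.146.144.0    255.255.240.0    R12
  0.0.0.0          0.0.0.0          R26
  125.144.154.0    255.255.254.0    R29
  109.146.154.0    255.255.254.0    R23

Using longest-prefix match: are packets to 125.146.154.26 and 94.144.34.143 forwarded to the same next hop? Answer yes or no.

125.146.154.26: longest match 125.146.144.0/20 -> R12
94.144.34.143: longest match 0.0.0.0/0 -> R26

no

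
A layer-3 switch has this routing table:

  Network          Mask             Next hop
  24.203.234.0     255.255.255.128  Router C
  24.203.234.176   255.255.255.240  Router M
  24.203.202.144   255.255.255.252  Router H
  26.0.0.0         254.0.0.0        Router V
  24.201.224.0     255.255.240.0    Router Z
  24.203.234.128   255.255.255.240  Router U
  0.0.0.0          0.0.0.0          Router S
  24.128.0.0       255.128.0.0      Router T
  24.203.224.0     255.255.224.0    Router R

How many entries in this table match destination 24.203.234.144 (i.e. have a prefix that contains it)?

3

Prefixes containing 24.203.234.144:
  0.0.0.0/0 (default, matches everything)
  24.128.0.0/9 (24.128.0.0 - 24.255.255.255)
  24.203.224.0/19 (24.203.224.0 - 24.203.255.255)
Total matching entries: 3.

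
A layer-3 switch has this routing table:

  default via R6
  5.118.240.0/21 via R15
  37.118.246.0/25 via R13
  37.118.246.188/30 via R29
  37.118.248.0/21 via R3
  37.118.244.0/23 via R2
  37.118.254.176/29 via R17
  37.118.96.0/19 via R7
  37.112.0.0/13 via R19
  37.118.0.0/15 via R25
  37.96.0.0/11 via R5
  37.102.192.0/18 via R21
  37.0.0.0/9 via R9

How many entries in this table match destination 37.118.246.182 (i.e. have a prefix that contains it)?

5

Prefixes containing 37.118.246.182:
  0.0.0.0/0 (default, matches everything)
  37.0.0.0/9 (37.0.0.0 - 37.127.255.255)
  37.96.0.0/11 (37.96.0.0 - 37.127.255.255)
  37.112.0.0/13 (37.112.0.0 - 37.119.255.255)
  37.118.0.0/15 (37.118.0.0 - 37.119.255.255)
Total matching entries: 5.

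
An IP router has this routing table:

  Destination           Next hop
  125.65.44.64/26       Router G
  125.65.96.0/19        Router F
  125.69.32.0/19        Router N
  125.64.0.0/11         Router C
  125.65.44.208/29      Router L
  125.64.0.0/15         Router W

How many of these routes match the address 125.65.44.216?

Prefixes containing 125.65.44.216:
  125.64.0.0/11 (125.64.0.0 - 125.95.255.255)
  125.64.0.0/15 (125.64.0.0 - 125.65.255.255)
Total matching entries: 2.

2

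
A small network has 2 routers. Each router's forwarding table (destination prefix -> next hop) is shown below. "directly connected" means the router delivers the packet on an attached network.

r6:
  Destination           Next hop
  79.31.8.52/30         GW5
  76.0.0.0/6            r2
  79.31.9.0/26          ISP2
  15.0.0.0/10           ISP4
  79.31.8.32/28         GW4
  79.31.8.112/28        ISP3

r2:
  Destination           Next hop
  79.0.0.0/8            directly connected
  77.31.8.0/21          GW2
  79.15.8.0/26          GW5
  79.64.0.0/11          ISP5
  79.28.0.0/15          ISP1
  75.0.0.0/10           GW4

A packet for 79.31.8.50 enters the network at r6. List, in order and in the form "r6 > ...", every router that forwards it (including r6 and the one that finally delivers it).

At r6: longest match for 79.31.8.50 is 76.0.0.0/6 -> r2
At r2: longest match for 79.31.8.50 is 79.0.0.0/8 -> directly connected

r6 > r2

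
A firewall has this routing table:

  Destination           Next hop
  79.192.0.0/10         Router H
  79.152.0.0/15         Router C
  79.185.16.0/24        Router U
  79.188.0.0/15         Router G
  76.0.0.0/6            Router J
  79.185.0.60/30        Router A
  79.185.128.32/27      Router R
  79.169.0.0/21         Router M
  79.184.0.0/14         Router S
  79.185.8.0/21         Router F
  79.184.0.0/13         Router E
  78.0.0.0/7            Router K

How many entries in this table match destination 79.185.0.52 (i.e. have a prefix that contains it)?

4

Prefixes containing 79.185.0.52:
  76.0.0.0/6 (76.0.0.0 - 79.255.255.255)
  78.0.0.0/7 (78.0.0.0 - 79.255.255.255)
  79.184.0.0/13 (79.184.0.0 - 79.191.255.255)
  79.184.0.0/14 (79.184.0.0 - 79.187.255.255)
Total matching entries: 4.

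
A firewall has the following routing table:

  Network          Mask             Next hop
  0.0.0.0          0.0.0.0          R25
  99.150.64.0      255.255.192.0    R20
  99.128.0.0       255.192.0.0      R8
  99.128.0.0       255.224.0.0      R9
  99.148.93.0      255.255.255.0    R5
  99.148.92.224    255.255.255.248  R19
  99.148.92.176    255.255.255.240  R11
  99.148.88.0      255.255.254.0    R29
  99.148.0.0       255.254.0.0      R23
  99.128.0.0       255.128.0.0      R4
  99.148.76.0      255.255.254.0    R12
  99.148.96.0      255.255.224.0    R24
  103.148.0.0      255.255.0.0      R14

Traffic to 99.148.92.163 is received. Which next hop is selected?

Routes whose prefix contains 99.148.92.163:
  0.0.0.0/0 (default, matches everything) -> R25
  99.128.0.0/9 (99.128.0.0 - 99.255.255.255) -> R4
  99.128.0.0/10 (99.128.0.0 - 99.191.255.255) -> R8
  99.128.0.0/11 (99.128.0.0 - 99.159.255.255) -> R9
  99.148.0.0/15 (99.148.0.0 - 99.149.255.255) -> R23
More-specific entries that do NOT match:
  99.148.92.224/29 (99.148.92.224 - 99.148.92.231) does not contain 99.148.92.163
  99.148.92.176/28 (99.148.92.176 - 99.148.92.191) does not contain 99.148.92.163
  99.148.93.0/24 (99.148.93.0 - 99.148.93.255) does not contain 99.148.92.163
  99.148.88.0/23 (99.148.88.0 - 99.148.89.255) does not contain 99.148.92.163
  99.148.76.0/23 (99.148.76.0 - 99.148.77.255) does not contain 99.148.92.163
  99.148.96.0/19 (99.148.96.0 - 99.148.127.255) does not contain 99.148.92.163
  99.150.64.0/18 (99.150.64.0 - 99.150.127.255) does not contain 99.148.92.163
  103.148.0.0/16 (103.148.0.0 - 103.148.255.255) does not contain 99.148.92.163
Longest matching prefix is /15 -> next hop R23.

R23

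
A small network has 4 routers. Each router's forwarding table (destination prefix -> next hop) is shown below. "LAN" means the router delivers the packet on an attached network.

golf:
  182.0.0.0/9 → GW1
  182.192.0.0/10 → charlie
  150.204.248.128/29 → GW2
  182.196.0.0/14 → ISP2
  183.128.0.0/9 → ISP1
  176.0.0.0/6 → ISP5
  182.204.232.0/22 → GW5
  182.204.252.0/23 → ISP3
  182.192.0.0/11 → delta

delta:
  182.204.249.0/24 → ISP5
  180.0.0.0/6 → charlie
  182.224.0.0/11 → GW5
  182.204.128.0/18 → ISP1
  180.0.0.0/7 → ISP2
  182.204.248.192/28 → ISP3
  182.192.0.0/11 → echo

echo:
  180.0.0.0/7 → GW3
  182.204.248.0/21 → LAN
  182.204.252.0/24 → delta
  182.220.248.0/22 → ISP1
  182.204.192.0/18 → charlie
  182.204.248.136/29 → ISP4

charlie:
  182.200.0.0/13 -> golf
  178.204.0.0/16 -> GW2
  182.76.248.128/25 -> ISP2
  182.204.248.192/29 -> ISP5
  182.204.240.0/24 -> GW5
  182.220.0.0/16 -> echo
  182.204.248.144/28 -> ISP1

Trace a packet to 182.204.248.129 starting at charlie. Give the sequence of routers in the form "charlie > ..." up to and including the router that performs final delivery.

charlie > golf > delta > echo

At charlie: longest match for 182.204.248.129 is 182.200.0.0/13 -> golf
At golf: longest match for 182.204.248.129 is 182.192.0.0/11 -> delta
At delta: longest match for 182.204.248.129 is 182.192.0.0/11 -> echo
At echo: longest match for 182.204.248.129 is 182.204.248.0/21 -> LAN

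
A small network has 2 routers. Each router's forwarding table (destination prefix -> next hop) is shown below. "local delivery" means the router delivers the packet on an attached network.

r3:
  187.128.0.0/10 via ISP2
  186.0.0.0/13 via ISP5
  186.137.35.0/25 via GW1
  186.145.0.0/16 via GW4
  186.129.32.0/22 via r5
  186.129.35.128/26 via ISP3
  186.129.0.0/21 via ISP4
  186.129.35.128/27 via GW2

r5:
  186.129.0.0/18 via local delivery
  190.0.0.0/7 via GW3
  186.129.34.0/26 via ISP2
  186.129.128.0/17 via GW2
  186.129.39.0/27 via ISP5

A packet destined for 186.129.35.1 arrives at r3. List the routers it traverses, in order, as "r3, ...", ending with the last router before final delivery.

r3, r5

At r3: longest match for 186.129.35.1 is 186.129.32.0/22 -> r5
At r5: longest match for 186.129.35.1 is 186.129.0.0/18 -> local delivery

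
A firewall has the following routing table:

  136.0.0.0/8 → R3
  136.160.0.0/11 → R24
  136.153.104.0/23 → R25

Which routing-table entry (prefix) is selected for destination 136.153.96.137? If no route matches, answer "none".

136.0.0.0/8

Entries matching 136.153.96.137:
  136.0.0.0/8 (136.0.0.0 - 136.255.255.255)
Most specific is 136.0.0.0/8.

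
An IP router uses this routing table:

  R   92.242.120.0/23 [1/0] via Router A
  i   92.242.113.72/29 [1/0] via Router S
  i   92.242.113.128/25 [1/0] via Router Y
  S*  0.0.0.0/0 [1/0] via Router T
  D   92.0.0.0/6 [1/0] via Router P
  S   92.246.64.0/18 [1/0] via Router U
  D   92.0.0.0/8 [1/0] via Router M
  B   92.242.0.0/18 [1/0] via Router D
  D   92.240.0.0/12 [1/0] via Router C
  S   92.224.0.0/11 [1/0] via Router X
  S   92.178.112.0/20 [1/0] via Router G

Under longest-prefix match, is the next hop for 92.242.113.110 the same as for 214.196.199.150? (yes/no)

no

92.242.113.110: longest match 92.240.0.0/12 -> Router C
214.196.199.150: longest match 0.0.0.0/0 -> Router T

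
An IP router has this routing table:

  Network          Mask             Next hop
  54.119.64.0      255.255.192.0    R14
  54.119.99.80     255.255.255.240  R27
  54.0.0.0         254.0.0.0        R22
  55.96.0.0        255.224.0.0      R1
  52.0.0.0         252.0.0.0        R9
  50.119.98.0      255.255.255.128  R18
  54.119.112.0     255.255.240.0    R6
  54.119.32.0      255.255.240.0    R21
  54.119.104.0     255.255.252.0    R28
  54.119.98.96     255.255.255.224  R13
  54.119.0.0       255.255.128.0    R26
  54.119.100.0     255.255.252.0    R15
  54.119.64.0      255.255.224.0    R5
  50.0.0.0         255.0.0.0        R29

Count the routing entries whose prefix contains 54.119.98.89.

4

Prefixes containing 54.119.98.89:
  52.0.0.0/6 (52.0.0.0 - 55.255.255.255)
  54.0.0.0/7 (54.0.0.0 - 55.255.255.255)
  54.119.0.0/17 (54.119.0.0 - 54.119.127.255)
  54.119.64.0/18 (54.119.64.0 - 54.119.127.255)
Total matching entries: 4.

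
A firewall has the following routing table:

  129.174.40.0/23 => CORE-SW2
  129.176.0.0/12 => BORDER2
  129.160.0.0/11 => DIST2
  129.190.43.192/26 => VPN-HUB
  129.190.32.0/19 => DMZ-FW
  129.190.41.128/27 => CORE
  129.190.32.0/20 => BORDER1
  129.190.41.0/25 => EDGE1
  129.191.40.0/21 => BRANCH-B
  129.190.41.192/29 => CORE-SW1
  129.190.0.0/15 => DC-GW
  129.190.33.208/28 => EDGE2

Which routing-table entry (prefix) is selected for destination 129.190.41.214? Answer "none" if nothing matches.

129.190.32.0/20

Entries matching 129.190.41.214:
  129.160.0.0/11 (129.160.0.0 - 129.191.255.255)
  129.176.0.0/12 (129.176.0.0 - 129.191.255.255)
  129.190.0.0/15 (129.190.0.0 - 129.191.255.255)
  129.190.32.0/19 (129.190.32.0 - 129.190.63.255)
  129.190.32.0/20 (129.190.32.0 - 129.190.47.255)
Most specific is 129.190.32.0/20.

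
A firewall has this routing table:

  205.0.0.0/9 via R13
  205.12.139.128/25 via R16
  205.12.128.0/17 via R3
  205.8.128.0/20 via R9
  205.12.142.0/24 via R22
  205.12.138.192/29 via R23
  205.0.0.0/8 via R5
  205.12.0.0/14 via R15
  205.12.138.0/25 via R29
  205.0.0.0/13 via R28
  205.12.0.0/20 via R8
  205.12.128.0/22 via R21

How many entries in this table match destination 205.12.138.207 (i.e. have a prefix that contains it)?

4

Prefixes containing 205.12.138.207:
  205.0.0.0/8 (205.0.0.0 - 205.255.255.255)
  205.0.0.0/9 (205.0.0.0 - 205.127.255.255)
  205.12.0.0/14 (205.12.0.0 - 205.15.255.255)
  205.12.128.0/17 (205.12.128.0 - 205.12.255.255)
Total matching entries: 4.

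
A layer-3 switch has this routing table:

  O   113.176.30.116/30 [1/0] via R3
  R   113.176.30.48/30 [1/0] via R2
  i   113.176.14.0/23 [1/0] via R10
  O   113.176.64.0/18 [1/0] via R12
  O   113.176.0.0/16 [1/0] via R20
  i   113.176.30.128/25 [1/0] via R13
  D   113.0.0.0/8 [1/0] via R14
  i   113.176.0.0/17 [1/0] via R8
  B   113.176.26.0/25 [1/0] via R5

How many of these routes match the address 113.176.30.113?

3

Prefixes containing 113.176.30.113:
  113.0.0.0/8 (113.0.0.0 - 113.255.255.255)
  113.176.0.0/16 (113.176.0.0 - 113.176.255.255)
  113.176.0.0/17 (113.176.0.0 - 113.176.127.255)
Total matching entries: 3.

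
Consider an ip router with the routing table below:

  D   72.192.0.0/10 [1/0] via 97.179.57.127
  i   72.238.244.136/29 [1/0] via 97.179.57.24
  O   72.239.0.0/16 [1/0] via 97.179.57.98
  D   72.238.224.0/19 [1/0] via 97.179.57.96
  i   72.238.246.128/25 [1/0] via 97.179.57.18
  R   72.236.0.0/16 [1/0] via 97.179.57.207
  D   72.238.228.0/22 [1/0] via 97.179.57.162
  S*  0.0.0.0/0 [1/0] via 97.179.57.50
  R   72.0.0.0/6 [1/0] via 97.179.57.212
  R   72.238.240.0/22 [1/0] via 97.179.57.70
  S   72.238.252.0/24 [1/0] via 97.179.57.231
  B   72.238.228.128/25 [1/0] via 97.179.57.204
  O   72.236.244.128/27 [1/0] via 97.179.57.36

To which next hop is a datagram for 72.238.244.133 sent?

97.179.57.96

Routes whose prefix contains 72.238.244.133:
  0.0.0.0/0 (default, matches everything) -> 97.179.57.50
  72.0.0.0/6 (72.0.0.0 - 75.255.255.255) -> 97.179.57.212
  72.192.0.0/10 (72.192.0.0 - 72.255.255.255) -> 97.179.57.127
  72.238.224.0/19 (72.238.224.0 - 72.238.255.255) -> 97.179.57.96
More-specific entries that do NOT match:
  72.238.244.136/29 (72.238.244.136 - 72.238.244.143) does not contain 72.238.244.133
  72.236.244.128/27 (72.236.244.128 - 72.236.244.159) does not contain 72.238.244.133
  72.238.246.128/25 (72.238.246.128 - 72.238.246.255) does not contain 72.238.244.133
  72.238.228.128/25 (72.238.228.128 - 72.238.228.255) does not contain 72.238.244.133
  72.238.252.0/24 (72.238.252.0 - 72.238.252.255) does not contain 72.238.244.133
  72.238.228.0/22 (72.238.228.0 - 72.238.231.255) does not contain 72.238.244.133
  72.238.240.0/22 (72.238.240.0 - 72.238.243.255) does not contain 72.238.244.133
Longest matching prefix is /19 -> next hop 97.179.57.96.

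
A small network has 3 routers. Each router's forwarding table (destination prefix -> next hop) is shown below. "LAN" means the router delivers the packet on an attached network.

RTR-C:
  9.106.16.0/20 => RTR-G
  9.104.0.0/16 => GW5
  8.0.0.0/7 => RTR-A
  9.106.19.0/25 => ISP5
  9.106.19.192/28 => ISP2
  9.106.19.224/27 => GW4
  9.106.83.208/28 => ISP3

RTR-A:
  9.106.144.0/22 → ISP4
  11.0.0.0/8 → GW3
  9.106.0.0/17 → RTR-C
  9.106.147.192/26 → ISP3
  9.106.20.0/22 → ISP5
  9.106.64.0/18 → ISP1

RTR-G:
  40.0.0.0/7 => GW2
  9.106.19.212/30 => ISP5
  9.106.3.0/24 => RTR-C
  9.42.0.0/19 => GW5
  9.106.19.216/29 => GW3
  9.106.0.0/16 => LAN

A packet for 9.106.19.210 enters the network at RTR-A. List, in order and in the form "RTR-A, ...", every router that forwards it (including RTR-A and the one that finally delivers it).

At RTR-A: longest match for 9.106.19.210 is 9.106.0.0/17 -> RTR-C
At RTR-C: longest match for 9.106.19.210 is 9.106.16.0/20 -> RTR-G
At RTR-G: longest match for 9.106.19.210 is 9.106.0.0/16 -> LAN

RTR-A, RTR-C, RTR-G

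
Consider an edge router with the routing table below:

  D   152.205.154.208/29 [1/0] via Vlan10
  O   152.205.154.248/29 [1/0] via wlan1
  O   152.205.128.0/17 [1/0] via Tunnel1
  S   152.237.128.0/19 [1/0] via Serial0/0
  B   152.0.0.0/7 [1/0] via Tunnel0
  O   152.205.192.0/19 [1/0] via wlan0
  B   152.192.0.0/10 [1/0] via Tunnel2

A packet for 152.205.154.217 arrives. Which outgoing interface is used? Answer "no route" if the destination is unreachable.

Routes whose prefix contains 152.205.154.217:
  152.0.0.0/7 (152.0.0.0 - 153.255.255.255) -> Tunnel0
  152.192.0.0/10 (152.192.0.0 - 152.255.255.255) -> Tunnel2
  152.205.128.0/17 (152.205.128.0 - 152.205.255.255) -> Tunnel1
More-specific entries that do NOT match:
  152.205.154.208/29 (152.205.154.208 - 152.205.154.215) does not contain 152.205.154.217
  152.205.154.248/29 (152.205.154.248 - 152.205.154.255) does not contain 152.205.154.217
  152.237.128.0/19 (152.237.128.0 - 152.237.159.255) does not contain 152.205.154.217
  152.205.192.0/19 (152.205.192.0 - 152.205.223.255) does not contain 152.205.154.217
Longest matching prefix is /17 -> interface Tunnel1.

Tunnel1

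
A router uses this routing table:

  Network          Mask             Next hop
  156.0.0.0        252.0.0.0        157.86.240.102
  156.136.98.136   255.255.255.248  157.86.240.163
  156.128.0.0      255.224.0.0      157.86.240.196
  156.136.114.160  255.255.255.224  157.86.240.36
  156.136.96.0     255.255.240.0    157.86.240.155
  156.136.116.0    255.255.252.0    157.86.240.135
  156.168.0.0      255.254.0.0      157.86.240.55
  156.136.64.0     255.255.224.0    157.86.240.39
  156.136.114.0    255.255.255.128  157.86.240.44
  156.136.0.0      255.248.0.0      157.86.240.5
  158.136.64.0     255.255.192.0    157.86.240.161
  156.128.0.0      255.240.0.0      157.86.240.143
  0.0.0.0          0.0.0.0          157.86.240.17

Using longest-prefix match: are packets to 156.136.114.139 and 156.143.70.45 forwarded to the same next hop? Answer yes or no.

156.136.114.139: longest match 156.136.0.0/13 -> 157.86.240.5
156.143.70.45: longest match 156.136.0.0/13 -> 157.86.240.5

yes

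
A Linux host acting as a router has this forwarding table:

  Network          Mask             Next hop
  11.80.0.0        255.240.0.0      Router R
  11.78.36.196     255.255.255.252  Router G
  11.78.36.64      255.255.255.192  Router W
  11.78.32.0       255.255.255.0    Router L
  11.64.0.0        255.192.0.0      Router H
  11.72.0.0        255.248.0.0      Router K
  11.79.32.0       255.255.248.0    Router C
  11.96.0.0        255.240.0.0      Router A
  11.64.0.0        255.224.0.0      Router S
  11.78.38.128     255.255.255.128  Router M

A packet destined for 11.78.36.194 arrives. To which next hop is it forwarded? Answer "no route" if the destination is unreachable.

Routes whose prefix contains 11.78.36.194:
  11.64.0.0/10 (11.64.0.0 - 11.127.255.255) -> Router H
  11.64.0.0/11 (11.64.0.0 - 11.95.255.255) -> Router S
  11.72.0.0/13 (11.72.0.0 - 11.79.255.255) -> Router K
More-specific entries that do NOT match:
  11.78.36.196/30 (11.78.36.196 - 11.78.36.199) does not contain 11.78.36.194
  11.78.36.64/26 (11.78.36.64 - 11.78.36.127) does not contain 11.78.36.194
  11.78.38.128/25 (11.78.38.128 - 11.78.38.255) does not contain 11.78.36.194
  11.78.32.0/24 (11.78.32.0 - 11.78.32.255) does not contain 11.78.36.194
  11.79.32.0/21 (11.79.32.0 - 11.79.39.255) does not contain 11.78.36.194
Longest matching prefix is /13 -> next hop Router K.

Router K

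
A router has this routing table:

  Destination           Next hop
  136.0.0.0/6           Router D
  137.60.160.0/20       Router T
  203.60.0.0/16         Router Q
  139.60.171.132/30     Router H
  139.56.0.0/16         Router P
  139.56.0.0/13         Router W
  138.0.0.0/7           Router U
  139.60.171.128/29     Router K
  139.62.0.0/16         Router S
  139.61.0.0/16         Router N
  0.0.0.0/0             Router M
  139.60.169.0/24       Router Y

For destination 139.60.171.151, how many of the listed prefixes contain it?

Prefixes containing 139.60.171.151:
  0.0.0.0/0 (default, matches everything)
  136.0.0.0/6 (136.0.0.0 - 139.255.255.255)
  138.0.0.0/7 (138.0.0.0 - 139.255.255.255)
  139.56.0.0/13 (139.56.0.0 - 139.63.255.255)
Total matching entries: 4.

4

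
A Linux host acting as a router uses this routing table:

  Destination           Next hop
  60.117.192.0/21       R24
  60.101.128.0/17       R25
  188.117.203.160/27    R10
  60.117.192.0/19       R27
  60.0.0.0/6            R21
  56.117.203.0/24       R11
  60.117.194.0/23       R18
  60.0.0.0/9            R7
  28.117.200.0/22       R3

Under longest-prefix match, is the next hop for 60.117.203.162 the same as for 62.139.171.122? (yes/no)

60.117.203.162: longest match 60.117.192.0/19 -> R27
62.139.171.122: longest match 60.0.0.0/6 -> R21

no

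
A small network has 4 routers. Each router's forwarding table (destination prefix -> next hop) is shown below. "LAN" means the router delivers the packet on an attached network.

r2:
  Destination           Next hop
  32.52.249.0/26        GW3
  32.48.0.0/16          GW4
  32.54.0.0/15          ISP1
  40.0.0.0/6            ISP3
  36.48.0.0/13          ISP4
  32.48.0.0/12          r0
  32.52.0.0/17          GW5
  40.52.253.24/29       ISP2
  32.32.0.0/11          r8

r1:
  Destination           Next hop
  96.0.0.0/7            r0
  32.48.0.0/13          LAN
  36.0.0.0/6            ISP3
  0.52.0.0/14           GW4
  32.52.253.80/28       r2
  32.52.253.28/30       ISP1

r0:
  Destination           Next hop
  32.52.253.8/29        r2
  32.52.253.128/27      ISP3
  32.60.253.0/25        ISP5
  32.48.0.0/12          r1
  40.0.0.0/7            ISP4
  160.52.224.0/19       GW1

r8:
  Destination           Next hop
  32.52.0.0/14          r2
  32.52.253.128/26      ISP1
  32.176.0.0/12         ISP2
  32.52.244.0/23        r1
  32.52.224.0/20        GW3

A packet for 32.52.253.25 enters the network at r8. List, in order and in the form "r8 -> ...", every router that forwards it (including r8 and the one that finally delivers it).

r8 -> r2 -> r0 -> r1

At r8: longest match for 32.52.253.25 is 32.52.0.0/14 -> r2
At r2: longest match for 32.52.253.25 is 32.48.0.0/12 -> r0
At r0: longest match for 32.52.253.25 is 32.48.0.0/12 -> r1
At r1: longest match for 32.52.253.25 is 32.48.0.0/13 -> LAN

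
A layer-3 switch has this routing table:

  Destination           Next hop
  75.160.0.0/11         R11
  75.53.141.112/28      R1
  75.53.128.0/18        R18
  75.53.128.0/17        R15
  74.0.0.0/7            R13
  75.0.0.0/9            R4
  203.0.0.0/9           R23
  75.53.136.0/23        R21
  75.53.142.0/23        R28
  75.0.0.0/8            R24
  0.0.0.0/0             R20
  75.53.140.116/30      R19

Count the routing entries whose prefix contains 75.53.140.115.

Prefixes containing 75.53.140.115:
  0.0.0.0/0 (default, matches everything)
  74.0.0.0/7 (74.0.0.0 - 75.255.255.255)
  75.0.0.0/8 (75.0.0.0 - 75.255.255.255)
  75.0.0.0/9 (75.0.0.0 - 75.127.255.255)
  75.53.128.0/17 (75.53.128.0 - 75.53.255.255)
  75.53.128.0/18 (75.53.128.0 - 75.53.191.255)
Total matching entries: 6.

6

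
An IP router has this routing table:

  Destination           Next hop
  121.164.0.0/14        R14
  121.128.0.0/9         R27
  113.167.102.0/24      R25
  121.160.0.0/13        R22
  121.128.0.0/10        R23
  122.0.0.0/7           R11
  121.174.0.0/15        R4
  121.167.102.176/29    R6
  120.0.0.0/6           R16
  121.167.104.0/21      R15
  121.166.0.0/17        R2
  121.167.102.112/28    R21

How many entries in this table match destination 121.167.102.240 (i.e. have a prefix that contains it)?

Prefixes containing 121.167.102.240:
  120.0.0.0/6 (120.0.0.0 - 123.255.255.255)
  121.128.0.0/9 (121.128.0.0 - 121.255.255.255)
  121.128.0.0/10 (121.128.0.0 - 121.191.255.255)
  121.160.0.0/13 (121.160.0.0 - 121.167.255.255)
  121.164.0.0/14 (121.164.0.0 - 121.167.255.255)
Total matching entries: 5.

5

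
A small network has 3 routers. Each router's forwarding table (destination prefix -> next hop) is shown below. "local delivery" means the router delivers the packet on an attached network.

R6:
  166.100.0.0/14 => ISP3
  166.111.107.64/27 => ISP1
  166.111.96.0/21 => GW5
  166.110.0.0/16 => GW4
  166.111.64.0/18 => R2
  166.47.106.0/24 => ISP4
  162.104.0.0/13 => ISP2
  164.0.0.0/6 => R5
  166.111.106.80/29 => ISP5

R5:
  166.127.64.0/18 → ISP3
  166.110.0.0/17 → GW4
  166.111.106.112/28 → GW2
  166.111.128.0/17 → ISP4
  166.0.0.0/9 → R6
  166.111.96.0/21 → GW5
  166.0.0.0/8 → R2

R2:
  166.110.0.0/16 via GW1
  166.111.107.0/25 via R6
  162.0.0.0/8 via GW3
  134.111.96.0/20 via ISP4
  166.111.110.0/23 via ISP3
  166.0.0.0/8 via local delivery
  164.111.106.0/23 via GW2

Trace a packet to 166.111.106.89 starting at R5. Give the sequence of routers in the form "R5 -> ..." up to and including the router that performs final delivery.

R5 -> R6 -> R2

At R5: longest match for 166.111.106.89 is 166.0.0.0/9 -> R6
At R6: longest match for 166.111.106.89 is 166.111.64.0/18 -> R2
At R2: longest match for 166.111.106.89 is 166.0.0.0/8 -> local delivery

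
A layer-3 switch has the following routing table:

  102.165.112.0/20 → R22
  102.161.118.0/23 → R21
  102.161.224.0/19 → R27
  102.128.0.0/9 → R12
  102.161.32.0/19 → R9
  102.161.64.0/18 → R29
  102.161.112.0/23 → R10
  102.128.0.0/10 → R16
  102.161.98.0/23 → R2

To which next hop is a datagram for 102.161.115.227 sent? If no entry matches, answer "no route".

Routes whose prefix contains 102.161.115.227:
  102.128.0.0/9 (102.128.0.0 - 102.255.255.255) -> R12
  102.128.0.0/10 (102.128.0.0 - 102.191.255.255) -> R16
  102.161.64.0/18 (102.161.64.0 - 102.161.127.255) -> R29
More-specific entries that do NOT match:
  102.161.118.0/23 (102.161.118.0 - 102.161.119.255) does not contain 102.161.115.227
  102.161.112.0/23 (102.161.112.0 - 102.161.113.255) does not contain 102.161.115.227
  102.161.98.0/23 (102.161.98.0 - 102.161.99.255) does not contain 102.161.115.227
  102.165.112.0/20 (102.165.112.0 - 102.165.127.255) does not contain 102.161.115.227
  102.161.224.0/19 (102.161.224.0 - 102.161.255.255) does not contain 102.161.115.227
  102.161.32.0/19 (102.161.32.0 - 102.161.63.255) does not contain 102.161.115.227
Longest matching prefix is /18 -> next hop R29.

R29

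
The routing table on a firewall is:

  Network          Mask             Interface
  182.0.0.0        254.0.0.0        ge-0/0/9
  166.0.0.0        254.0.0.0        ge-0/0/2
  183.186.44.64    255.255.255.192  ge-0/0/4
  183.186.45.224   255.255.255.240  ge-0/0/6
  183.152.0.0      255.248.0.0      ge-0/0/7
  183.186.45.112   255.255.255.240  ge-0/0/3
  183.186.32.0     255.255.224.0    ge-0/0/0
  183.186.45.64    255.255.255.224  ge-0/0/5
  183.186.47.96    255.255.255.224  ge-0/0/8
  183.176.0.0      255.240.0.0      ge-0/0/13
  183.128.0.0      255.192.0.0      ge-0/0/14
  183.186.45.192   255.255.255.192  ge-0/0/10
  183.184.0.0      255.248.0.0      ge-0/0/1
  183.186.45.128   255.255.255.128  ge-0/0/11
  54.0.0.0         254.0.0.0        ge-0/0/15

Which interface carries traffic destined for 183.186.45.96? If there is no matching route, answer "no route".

ge-0/0/0

Routes whose prefix contains 183.186.45.96:
  182.0.0.0/7 (182.0.0.0 - 183.255.255.255) -> ge-0/0/9
  183.128.0.0/10 (183.128.0.0 - 183.191.255.255) -> ge-0/0/14
  183.176.0.0/12 (183.176.0.0 - 183.191.255.255) -> ge-0/0/13
  183.184.0.0/13 (183.184.0.0 - 183.191.255.255) -> ge-0/0/1
  183.186.32.0/19 (183.186.32.0 - 183.186.63.255) -> ge-0/0/0
More-specific entries that do NOT match:
  183.186.45.224/28 (183.186.45.224 - 183.186.45.239) does not contain 183.186.45.96
  183.186.45.112/28 (183.186.45.112 - 183.186.45.127) does not contain 183.186.45.96
  183.186.45.64/27 (183.186.45.64 - 183.186.45.95) does not contain 183.186.45.96
  183.186.47.96/27 (183.186.47.96 - 183.186.47.127) does not contain 183.186.45.96
  183.186.44.64/26 (183.186.44.64 - 183.186.44.127) does not contain 183.186.45.96
  183.186.45.192/26 (183.186.45.192 - 183.186.45.255) does not contain 183.186.45.96
  183.186.45.128/25 (183.186.45.128 - 183.186.45.255) does not contain 183.186.45.96
Longest matching prefix is /19 -> interface ge-0/0/0.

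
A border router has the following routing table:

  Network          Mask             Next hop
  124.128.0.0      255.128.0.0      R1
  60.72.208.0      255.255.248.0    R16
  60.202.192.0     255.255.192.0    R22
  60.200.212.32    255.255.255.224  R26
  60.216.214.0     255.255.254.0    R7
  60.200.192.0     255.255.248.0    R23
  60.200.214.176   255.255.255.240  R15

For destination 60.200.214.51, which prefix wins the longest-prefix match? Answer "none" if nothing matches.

60.200.214.51 is outside every listed prefix and there is no default route.

none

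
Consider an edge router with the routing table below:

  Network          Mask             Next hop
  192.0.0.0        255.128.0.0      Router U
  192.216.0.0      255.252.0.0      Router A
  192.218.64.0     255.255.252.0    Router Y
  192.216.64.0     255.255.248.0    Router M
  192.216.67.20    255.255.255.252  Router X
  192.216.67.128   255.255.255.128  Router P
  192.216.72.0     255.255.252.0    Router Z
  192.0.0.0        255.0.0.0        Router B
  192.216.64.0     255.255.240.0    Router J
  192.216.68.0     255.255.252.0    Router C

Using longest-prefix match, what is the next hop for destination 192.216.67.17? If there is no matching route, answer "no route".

Routes whose prefix contains 192.216.67.17:
  192.0.0.0/8 (192.0.0.0 - 192.255.255.255) -> Router B
  192.216.0.0/14 (192.216.0.0 - 192.219.255.255) -> Router A
  192.216.64.0/20 (192.216.64.0 - 192.216.79.255) -> Router J
  192.216.64.0/21 (192.216.64.0 - 192.216.71.255) -> Router M
More-specific entries that do NOT match:
  192.216.67.20/30 (192.216.67.20 - 192.216.67.23) does not contain 192.216.67.17
  192.216.67.128/25 (192.216.67.128 - 192.216.67.255) does not contain 192.216.67.17
  192.218.64.0/22 (192.218.64.0 - 192.218.67.255) does not contain 192.216.67.17
  192.216.72.0/22 (192.216.72.0 - 192.216.75.255) does not contain 192.216.67.17
  192.216.68.0/22 (192.216.68.0 - 192.216.71.255) does not contain 192.216.67.17
Longest matching prefix is /21 -> next hop Router M.

Router M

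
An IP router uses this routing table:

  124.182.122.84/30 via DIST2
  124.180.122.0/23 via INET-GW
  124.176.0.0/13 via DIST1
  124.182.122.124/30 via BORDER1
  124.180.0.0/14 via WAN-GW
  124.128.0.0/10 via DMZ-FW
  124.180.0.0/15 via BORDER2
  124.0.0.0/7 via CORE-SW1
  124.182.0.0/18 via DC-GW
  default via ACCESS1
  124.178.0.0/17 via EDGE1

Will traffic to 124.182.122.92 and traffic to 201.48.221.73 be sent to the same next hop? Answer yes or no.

no

124.182.122.92: longest match 124.180.0.0/14 -> WAN-GW
201.48.221.73: longest match 0.0.0.0/0 -> ACCESS1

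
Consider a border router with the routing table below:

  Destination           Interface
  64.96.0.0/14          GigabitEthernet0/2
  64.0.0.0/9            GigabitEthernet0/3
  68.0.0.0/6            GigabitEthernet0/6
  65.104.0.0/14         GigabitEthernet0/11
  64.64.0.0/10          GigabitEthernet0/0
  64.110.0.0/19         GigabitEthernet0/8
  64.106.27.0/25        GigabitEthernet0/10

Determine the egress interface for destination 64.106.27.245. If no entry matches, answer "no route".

GigabitEthernet0/0

Routes whose prefix contains 64.106.27.245:
  64.0.0.0/9 (64.0.0.0 - 64.127.255.255) -> GigabitEthernet0/3
  64.64.0.0/10 (64.64.0.0 - 64.127.255.255) -> GigabitEthernet0/0
More-specific entries that do NOT match:
  64.106.27.0/25 (64.106.27.0 - 64.106.27.127) does not contain 64.106.27.245
  64.110.0.0/19 (64.110.0.0 - 64.110.31.255) does not contain 64.106.27.245
  64.96.0.0/14 (64.96.0.0 - 64.99.255.255) does not contain 64.106.27.245
  65.104.0.0/14 (65.104.0.0 - 65.107.255.255) does not contain 64.106.27.245
Longest matching prefix is /10 -> interface GigabitEthernet0/0.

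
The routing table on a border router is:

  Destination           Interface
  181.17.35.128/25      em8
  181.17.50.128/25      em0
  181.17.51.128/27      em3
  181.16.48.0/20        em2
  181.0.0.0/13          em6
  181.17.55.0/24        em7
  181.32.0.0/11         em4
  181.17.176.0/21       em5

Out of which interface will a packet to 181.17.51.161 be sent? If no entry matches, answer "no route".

no route

No entry's prefix contains 181.17.51.161; there is no default route.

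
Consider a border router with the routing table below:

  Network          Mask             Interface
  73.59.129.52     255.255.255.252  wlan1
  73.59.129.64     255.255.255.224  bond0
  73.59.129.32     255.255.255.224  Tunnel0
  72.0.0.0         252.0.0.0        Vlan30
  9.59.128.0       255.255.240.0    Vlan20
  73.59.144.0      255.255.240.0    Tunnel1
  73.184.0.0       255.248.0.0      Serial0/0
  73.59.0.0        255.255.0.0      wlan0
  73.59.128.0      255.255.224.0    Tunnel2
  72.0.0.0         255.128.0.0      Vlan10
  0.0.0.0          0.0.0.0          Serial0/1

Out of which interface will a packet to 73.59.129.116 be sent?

Tunnel2

Routes whose prefix contains 73.59.129.116:
  0.0.0.0/0 (default, matches everything) -> Serial0/1
  72.0.0.0/6 (72.0.0.0 - 75.255.255.255) -> Vlan30
  73.59.0.0/16 (73.59.0.0 - 73.59.255.255) -> wlan0
  73.59.128.0/19 (73.59.128.0 - 73.59.159.255) -> Tunnel2
More-specific entries that do NOT match:
  73.59.129.52/30 (73.59.129.52 - 73.59.129.55) does not contain 73.59.129.116
  73.59.129.64/27 (73.59.129.64 - 73.59.129.95) does not contain 73.59.129.116
  73.59.129.32/27 (73.59.129.32 - 73.59.129.63) does not contain 73.59.129.116
  9.59.128.0/20 (9.59.128.0 - 9.59.143.255) does not contain 73.59.129.116
  73.59.144.0/20 (73.59.144.0 - 73.59.159.255) does not contain 73.59.129.116
Longest matching prefix is /19 -> interface Tunnel2.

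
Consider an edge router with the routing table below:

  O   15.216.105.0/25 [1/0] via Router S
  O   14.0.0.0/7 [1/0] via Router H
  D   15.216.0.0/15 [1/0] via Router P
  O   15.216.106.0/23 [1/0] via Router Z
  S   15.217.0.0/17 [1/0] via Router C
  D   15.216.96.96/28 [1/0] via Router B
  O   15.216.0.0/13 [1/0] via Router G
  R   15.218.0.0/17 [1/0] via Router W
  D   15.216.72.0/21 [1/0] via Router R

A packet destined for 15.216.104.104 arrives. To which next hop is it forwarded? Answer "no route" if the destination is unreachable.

Router P

Routes whose prefix contains 15.216.104.104:
  14.0.0.0/7 (14.0.0.0 - 15.255.255.255) -> Router H
  15.216.0.0/13 (15.216.0.0 - 15.223.255.255) -> Router G
  15.216.0.0/15 (15.216.0.0 - 15.217.255.255) -> Router P
More-specific entries that do NOT match:
  15.216.96.96/28 (15.216.96.96 - 15.216.96.111) does not contain 15.216.104.104
  15.216.105.0/25 (15.216.105.0 - 15.216.105.127) does not contain 15.216.104.104
  15.216.106.0/23 (15.216.106.0 - 15.216.107.255) does not contain 15.216.104.104
  15.216.72.0/21 (15.216.72.0 - 15.216.79.255) does not contain 15.216.104.104
  15.217.0.0/17 (15.217.0.0 - 15.217.127.255) does not contain 15.216.104.104
  15.218.0.0/17 (15.218.0.0 - 15.218.127.255) does not contain 15.216.104.104
Longest matching prefix is /15 -> next hop Router P.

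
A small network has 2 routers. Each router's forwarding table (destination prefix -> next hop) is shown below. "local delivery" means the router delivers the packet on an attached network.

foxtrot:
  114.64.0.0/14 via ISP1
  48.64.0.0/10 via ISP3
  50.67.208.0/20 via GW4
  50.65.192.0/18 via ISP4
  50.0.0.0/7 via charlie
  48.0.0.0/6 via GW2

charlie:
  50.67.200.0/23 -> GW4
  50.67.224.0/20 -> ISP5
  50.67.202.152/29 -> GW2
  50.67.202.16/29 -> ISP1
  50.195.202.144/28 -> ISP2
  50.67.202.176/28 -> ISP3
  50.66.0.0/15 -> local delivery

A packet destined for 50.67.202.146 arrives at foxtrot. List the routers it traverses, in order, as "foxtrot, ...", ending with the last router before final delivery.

At foxtrot: longest match for 50.67.202.146 is 50.0.0.0/7 -> charlie
At charlie: longest match for 50.67.202.146 is 50.66.0.0/15 -> local delivery

foxtrot, charlie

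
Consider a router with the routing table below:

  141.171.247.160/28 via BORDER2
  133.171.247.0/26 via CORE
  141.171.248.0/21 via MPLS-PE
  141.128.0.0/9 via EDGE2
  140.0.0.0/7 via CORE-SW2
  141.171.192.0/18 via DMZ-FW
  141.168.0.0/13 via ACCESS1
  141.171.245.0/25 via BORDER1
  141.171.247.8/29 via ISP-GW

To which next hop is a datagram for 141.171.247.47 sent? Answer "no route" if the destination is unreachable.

DMZ-FW

Routes whose prefix contains 141.171.247.47:
  140.0.0.0/7 (140.0.0.0 - 141.255.255.255) -> CORE-SW2
  141.128.0.0/9 (141.128.0.0 - 141.255.255.255) -> EDGE2
  141.168.0.0/13 (141.168.0.0 - 141.175.255.255) -> ACCESS1
  141.171.192.0/18 (141.171.192.0 - 141.171.255.255) -> DMZ-FW
More-specific entries that do NOT match:
  141.171.247.8/29 (141.171.247.8 - 141.171.247.15) does not contain 141.171.247.47
  141.171.247.160/28 (141.171.247.160 - 141.171.247.175) does not contain 141.171.247.47
  133.171.247.0/26 (133.171.247.0 - 133.171.247.63) does not contain 141.171.247.47
  141.171.245.0/25 (141.171.245.0 - 141.171.245.127) does not contain 141.171.247.47
  141.171.248.0/21 (141.171.248.0 - 141.171.255.255) does not contain 141.171.247.47
Longest matching prefix is /18 -> next hop DMZ-FW.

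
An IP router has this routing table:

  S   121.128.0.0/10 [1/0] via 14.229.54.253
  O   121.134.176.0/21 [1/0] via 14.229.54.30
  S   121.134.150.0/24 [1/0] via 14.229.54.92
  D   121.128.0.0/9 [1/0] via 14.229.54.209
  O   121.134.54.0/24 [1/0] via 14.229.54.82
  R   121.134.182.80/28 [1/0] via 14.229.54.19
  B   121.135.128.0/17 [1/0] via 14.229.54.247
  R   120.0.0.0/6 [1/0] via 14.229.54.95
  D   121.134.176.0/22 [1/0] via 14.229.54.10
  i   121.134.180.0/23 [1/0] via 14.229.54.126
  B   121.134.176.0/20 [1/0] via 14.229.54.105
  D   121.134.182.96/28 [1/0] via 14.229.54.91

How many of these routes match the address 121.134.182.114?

5

Prefixes containing 121.134.182.114:
  120.0.0.0/6 (120.0.0.0 - 123.255.255.255)
  121.128.0.0/9 (121.128.0.0 - 121.255.255.255)
  121.128.0.0/10 (121.128.0.0 - 121.191.255.255)
  121.134.176.0/20 (121.134.176.0 - 121.134.191.255)
  121.134.176.0/21 (121.134.176.0 - 121.134.183.255)
Total matching entries: 5.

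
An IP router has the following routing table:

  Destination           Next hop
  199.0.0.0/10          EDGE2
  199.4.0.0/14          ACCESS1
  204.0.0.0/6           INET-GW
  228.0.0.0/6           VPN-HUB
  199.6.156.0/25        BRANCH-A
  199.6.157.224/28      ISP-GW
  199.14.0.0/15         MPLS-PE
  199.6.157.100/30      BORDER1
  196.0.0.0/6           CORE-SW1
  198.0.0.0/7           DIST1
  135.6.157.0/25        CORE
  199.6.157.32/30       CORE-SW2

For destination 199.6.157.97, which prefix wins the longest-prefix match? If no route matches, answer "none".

Entries matching 199.6.157.97:
  196.0.0.0/6 (196.0.0.0 - 199.255.255.255)
  198.0.0.0/7 (198.0.0.0 - 199.255.255.255)
  199.0.0.0/10 (199.0.0.0 - 199.63.255.255)
  199.4.0.0/14 (199.4.0.0 - 199.7.255.255)
Most specific is 199.4.0.0/14.

199.4.0.0/14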